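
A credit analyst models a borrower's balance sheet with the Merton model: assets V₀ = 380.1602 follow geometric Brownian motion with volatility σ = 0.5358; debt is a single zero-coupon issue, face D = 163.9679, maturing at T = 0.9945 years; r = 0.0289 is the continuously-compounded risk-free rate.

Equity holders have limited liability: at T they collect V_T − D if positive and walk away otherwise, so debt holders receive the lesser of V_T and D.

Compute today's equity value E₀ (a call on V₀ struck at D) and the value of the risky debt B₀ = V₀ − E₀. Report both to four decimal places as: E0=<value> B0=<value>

d₁ = [ln(V₀/D) + (r + σ²/2)T] / (σ√T)
   = [ln(380.1602/163.9679) + (0.0289 + 0.5·0.5358²)·0.9945] / (0.5358·√0.9945)
   = [0.840922 + 0.171492] / 0.534325 = 1.894756
d₂ = d₁ − σ√T = 1.894756 − 0.534325 = 1.360431
N(d₁) = 0.970938,  N(d₂) = 0.913153,  e^(−rT) = 0.971668
E₀ = V₀·N(d₁) − D·e^(−rT)·N(d₂)
   = 380.1602·0.970938 − 163.9679·0.971668·0.913153 = 223.626099
B₀ = V₀ − E₀ = 380.1602 − 223.626099 = 156.534101

E0=223.6261 B0=156.5341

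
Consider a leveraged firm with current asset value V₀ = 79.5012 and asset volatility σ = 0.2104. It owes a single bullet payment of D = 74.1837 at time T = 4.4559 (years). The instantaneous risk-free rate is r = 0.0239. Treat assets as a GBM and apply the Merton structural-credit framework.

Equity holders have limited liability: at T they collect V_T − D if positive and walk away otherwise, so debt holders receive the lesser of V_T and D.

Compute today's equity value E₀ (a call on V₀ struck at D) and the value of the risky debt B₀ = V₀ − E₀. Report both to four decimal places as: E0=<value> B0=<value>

E0=20.2247 B0=59.2765

d₁ = [ln(V₀/D) + (r + σ²/2)T] / (σ√T)
   = [ln(79.5012/74.1837) + (0.0239 + 0.5·0.2104²)·4.4559] / (0.2104·√4.4559)
   = [0.069228 + 0.205123] / 0.444133 = 0.617722
d₂ = d₁ − σ√T = 0.617722 − 0.444133 = 0.173588
N(d₁) = 0.731621,  N(d₂) = 0.568906,  e^(−rT) = 0.898979
E₀ = V₀·N(d₁) − D·e^(−rT)·N(d₂)
   = 79.5012·0.731621 − 74.1837·0.898979·0.568906 = 20.224659
B₀ = V₀ − E₀ = 79.5012 − 20.224659 = 59.276541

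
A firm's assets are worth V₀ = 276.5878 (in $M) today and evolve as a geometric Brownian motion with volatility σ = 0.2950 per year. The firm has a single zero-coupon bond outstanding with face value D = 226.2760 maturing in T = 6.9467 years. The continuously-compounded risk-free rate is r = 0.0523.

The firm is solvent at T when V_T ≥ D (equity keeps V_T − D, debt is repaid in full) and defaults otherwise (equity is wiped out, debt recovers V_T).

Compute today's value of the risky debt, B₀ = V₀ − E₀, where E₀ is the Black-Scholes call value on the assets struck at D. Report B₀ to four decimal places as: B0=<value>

d₁ = [ln(V₀/D) + (r + σ²/2)T] / (σ√T)
   = [ln(276.5878/226.2760) + (0.0523 + 0.5·0.2950²)·6.9467] / (0.2950·√6.9467)
   = [0.200773 + 0.665581] / 0.777519 = 1.114253
d₂ = d₁ − σ√T = 1.114253 − 0.777519 = 0.336734
N(d₁) = 0.867415,  N(d₂) = 0.631841,  e^(−rT) = 0.695369
E₀ = V₀·N(d₁) − D·e^(−rT)·N(d₂)
   = 276.5878·0.867415 − 226.2760·0.695369·0.631841 = 140.499055
B₀ = V₀ − E₀ = 276.5878 − 140.499055 = 136.088745

B0=136.0887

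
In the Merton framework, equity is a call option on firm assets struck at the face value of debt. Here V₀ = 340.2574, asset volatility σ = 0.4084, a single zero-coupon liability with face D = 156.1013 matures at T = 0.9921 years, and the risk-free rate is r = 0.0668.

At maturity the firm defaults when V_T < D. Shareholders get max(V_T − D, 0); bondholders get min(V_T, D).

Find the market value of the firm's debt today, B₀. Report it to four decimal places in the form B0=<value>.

B0=145.4791

d₁ = [ln(V₀/D) + (r + σ²/2)T] / (σ√T)
   = [ln(340.2574/156.1013) + (0.0668 + 0.5·0.4084²)·0.9921] / (0.4084·√0.9921)
   = [0.779197 + 0.149009] / 0.406784 = 2.281817
d₂ = d₁ − σ√T = 2.281817 − 0.406784 = 1.875034
N(d₁) = 0.988750,  N(d₂) = 0.969606,  e^(−rT) = 0.935876
E₀ = V₀·N(d₁) − D·e^(−rT)·N(d₂)
   = 340.2574·0.988750 − 156.1013·0.935876·0.969606 = 194.778331
B₀ = V₀ − E₀ = 340.2574 − 194.778331 = 145.479069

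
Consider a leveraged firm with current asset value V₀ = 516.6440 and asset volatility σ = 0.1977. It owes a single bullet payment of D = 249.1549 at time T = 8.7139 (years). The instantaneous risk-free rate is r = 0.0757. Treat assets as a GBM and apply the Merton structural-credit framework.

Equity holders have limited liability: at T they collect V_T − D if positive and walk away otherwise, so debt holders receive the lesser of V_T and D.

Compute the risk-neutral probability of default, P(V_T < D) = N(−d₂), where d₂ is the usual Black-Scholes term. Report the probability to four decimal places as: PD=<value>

d₁ = [ln(V₀/D) + (r + σ²/2)T] / (σ√T)
   = [ln(516.6440/249.1549) + (0.0757 + 0.5·0.1977²)·8.7139] / (0.1977·√8.7139)
   = [0.729279 + 0.829935] / 0.583597 = 2.671731
d₂ = d₁ − σ√T = 2.671731 − 0.583597 = 2.088135
risk-neutral PD = N(−d₂) = N(-2.088135) = 0.018393

PD=0.0184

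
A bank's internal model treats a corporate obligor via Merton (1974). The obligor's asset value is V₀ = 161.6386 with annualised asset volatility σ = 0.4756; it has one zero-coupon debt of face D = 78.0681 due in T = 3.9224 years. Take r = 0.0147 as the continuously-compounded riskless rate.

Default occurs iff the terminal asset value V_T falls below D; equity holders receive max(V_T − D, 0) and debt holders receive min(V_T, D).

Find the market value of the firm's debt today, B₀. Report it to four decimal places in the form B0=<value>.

d₁ = [ln(V₀/D) + (r + σ²/2)T] / (σ√T)
   = [ln(161.6386/78.0681) + (0.0147 + 0.5·0.4756²)·3.9224] / (0.4756·√3.9224)
   = [0.727781 + 0.501274] / 0.941928 = 1.304829
d₂ = d₁ − σ√T = 1.304829 − 0.941928 = 0.362901
N(d₁) = 0.904024,  N(d₂) = 0.641660,  e^(−rT) = 0.943972
E₀ = V₀·N(d₁) − D·e^(−rT)·N(d₂)
   = 161.6386·0.904024 − 78.0681·0.943972·0.641660 = 98.838677
B₀ = V₀ − E₀ = 161.6386 − 98.838677 = 62.799923

B0=62.7999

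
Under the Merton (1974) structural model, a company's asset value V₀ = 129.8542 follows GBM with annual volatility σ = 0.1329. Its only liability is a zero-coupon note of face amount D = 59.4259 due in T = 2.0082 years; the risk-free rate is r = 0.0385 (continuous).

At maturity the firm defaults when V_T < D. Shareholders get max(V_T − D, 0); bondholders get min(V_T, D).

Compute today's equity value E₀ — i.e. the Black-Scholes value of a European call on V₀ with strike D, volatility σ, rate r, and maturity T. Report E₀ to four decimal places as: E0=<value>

E0=74.8497

d₁ = [ln(V₀/D) + (r + σ²/2)T] / (σ√T)
   = [ln(129.8542/59.4259) + (0.0385 + 0.5·0.1329²)·2.0082] / (0.1329·√2.0082)
   = [0.781682 + 0.095051] / 0.188334 = 4.655204
d₂ = d₁ − σ√T = 4.655204 − 0.188334 = 4.466870
N(d₁) = 0.999998,  N(d₂) = 0.999996,  e^(−rT) = 0.925598
E₀ = V₀·N(d₁) − D·e^(−rT)·N(d₂)
   = 129.8542·0.999998 − 59.4259·0.925598·0.999996 = 74.849738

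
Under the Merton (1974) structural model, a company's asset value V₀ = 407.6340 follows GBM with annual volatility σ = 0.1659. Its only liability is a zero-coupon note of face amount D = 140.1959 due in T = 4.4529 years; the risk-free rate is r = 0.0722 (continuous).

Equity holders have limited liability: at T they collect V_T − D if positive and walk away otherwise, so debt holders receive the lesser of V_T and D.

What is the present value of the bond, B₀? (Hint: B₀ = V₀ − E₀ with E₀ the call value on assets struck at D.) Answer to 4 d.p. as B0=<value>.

B0=101.6500

d₁ = [ln(V₀/D) + (r + σ²/2)T] / (σ√T)
   = [ln(407.6340/140.1959) + (0.0722 + 0.5·0.1659²)·4.4529] / (0.1659·√4.4529)
   = [1.067329 + 0.382778] / 0.350080 = 4.142209
d₂ = d₁ − σ√T = 4.142209 − 0.350080 = 3.792129
N(d₁) = 0.999983,  N(d₂) = 0.999925,  e^(−rT) = 0.725061
E₀ = V₀·N(d₁) − D·e^(−rT)·N(d₂)
   = 407.6340·0.999983 − 140.1959·0.725061·0.999925 = 305.983990
B₀ = V₀ − E₀ = 407.6340 − 305.983990 = 101.650010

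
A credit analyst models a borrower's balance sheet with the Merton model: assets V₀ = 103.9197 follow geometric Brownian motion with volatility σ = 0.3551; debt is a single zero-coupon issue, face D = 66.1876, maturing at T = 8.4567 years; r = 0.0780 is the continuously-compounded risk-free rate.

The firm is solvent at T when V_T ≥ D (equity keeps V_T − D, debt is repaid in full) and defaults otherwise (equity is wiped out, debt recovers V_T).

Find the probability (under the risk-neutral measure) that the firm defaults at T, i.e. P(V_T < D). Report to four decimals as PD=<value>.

PD=0.2880

d₁ = [ln(V₀/D) + (r + σ²/2)T] / (σ√T)
   = [ln(103.9197/66.1876) + (0.0780 + 0.5·0.3551²)·8.4567] / (0.3551·√8.4567)
   = [0.451125 + 1.192801] / 1.032645 = 1.591956
d₂ = d₁ − σ√T = 1.591956 − 1.032645 = 0.559311
risk-neutral PD = N(−d₂) = N(-0.559311) = 0.287975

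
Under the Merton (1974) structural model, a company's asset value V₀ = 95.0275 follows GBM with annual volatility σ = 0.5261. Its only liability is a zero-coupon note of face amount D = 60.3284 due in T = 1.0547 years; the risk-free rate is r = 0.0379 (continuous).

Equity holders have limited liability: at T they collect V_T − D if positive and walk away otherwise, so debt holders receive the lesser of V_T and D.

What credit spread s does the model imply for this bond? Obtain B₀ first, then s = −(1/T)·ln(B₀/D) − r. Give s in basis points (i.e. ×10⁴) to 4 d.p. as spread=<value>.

spread=648.3437

d₁ = [ln(V₀/D) + (r + σ²/2)T] / (σ√T)
   = [ln(95.0275/60.3284) + (0.0379 + 0.5·0.5261²)·1.0547] / (0.5261·√1.0547)
   = [0.454363 + 0.185934] / 0.540297 = 1.185083
d₂ = d₁ − σ√T = 1.185083 − 0.540297 = 0.644786
N(d₁) = 0.882008,  N(d₂) = 0.740467,  e^(−rT) = 0.960815
E₀ = V₀·N(d₁) − D·e^(−rT)·N(d₂)
   = 95.0275·0.882008 − 60.3284·0.960815·0.740467 = 40.894226
B₀ = V₀ − E₀ = 95.0275 − 40.894226 = 54.133274
spread = −(1/T)·ln(B₀/D) − r = −(1/1.0547)·ln(54.133274/60.3284) − 0.0379 = 0.06483437
in basis points: 0.06483437 × 10⁴ = 648.3437 bp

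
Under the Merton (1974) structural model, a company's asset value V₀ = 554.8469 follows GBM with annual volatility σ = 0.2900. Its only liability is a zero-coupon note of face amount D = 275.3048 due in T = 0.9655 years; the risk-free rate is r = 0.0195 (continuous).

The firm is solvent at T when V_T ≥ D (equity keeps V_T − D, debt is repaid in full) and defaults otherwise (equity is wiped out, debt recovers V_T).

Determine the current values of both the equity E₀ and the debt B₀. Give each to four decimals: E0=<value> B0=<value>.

d₁ = [ln(V₀/D) + (r + σ²/2)T] / (σ√T)
   = [ln(554.8469/275.3048) + (0.0195 + 0.5·0.2900²)·0.9655] / (0.2900·√0.9655)
   = [0.700813 + 0.059427] / 0.284954 = 2.667943
d₂ = d₁ − σ√T = 2.667943 − 0.284954 = 2.382989
N(d₁) = 0.996184,  N(d₂) = 0.991414,  e^(−rT) = 0.981349
E₀ = V₀·N(d₁) − D·e^(−rT)·N(d₂)
   = 554.8469·0.996184 − 275.3048·0.981349·0.991414 = 284.879399
B₀ = V₀ − E₀ = 554.8469 − 284.879399 = 269.967501

E0=284.8794 B0=269.9675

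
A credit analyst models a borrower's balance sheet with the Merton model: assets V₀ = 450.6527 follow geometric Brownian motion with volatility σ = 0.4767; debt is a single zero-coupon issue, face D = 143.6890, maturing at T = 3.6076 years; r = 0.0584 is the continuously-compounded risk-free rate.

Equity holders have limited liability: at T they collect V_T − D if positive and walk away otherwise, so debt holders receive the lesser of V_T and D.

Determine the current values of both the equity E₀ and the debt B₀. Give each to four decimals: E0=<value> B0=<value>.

d₁ = [ln(V₀/D) + (r + σ²/2)T] / (σ√T)
   = [ln(450.6527/143.6890) + (0.0584 + 0.5·0.4767²)·3.6076] / (0.4767·√3.6076)
   = [1.143046 + 0.620585] / 0.905429 = 1.947840
d₂ = d₁ − σ√T = 1.947840 − 0.905429 = 1.042411
N(d₁) = 0.974283,  N(d₂) = 0.851389,  e^(−rT) = 0.810030
E₀ = V₀·N(d₁) − D·e^(−rT)·N(d₂)
   = 450.6527·0.974283 − 143.6890·0.810030·0.851389 = 339.967963
B₀ = V₀ − E₀ = 450.6527 − 339.967963 = 110.684737

E0=339.9680 B0=110.6847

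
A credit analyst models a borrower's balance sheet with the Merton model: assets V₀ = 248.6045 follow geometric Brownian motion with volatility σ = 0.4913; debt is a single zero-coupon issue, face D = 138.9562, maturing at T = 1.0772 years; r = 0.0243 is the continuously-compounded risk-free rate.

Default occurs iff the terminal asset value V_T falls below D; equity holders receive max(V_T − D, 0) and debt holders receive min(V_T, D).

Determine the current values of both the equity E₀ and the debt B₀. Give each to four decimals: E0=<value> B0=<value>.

d₁ = [ln(V₀/D) + (r + σ²/2)T] / (σ√T)
   = [ln(248.6045/138.9562) + (0.0243 + 0.5·0.4913²)·1.0772] / (0.4913·√1.0772)
   = [0.581705 + 0.156181] / 0.509912 = 1.447085
d₂ = d₁ − σ√T = 1.447085 − 0.509912 = 0.937173
N(d₁) = 0.926063,  N(d₂) = 0.825665,  e^(−rT) = 0.974164
E₀ = V₀·N(d₁) − D·e^(−rT)·N(d₂)
   = 248.6045·0.926063 − 138.9562·0.974164·0.825665 = 118.456463
B₀ = V₀ − E₀ = 248.6045 − 118.456463 = 130.148037

E0=118.4565 B0=130.1480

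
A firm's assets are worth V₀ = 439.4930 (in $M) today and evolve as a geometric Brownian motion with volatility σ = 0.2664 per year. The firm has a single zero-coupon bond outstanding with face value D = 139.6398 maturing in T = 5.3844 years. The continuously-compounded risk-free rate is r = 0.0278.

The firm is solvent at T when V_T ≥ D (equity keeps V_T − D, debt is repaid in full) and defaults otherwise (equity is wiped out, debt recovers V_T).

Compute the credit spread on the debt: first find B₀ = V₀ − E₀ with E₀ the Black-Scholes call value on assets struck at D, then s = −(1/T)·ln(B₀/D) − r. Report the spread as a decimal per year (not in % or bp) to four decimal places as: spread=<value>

spread=0.0014

d₁ = [ln(V₀/D) + (r + σ²/2)T] / (σ√T)
   = [ln(439.4930/139.6398) + (0.0278 + 0.5·0.2664²)·5.3844] / (0.2664·√5.3844)
   = [1.146556 + 0.340749] / 0.618163 = 2.406008
d₂ = d₁ − σ√T = 2.406008 − 0.618163 = 1.787845
N(d₁) = 0.991936,  N(d₂) = 0.963099,  e^(−rT) = 0.860978
E₀ = V₀·N(d₁) − D·e^(−rT)·N(d₂)
   = 439.4930·0.991936 − 139.6398·0.860978·0.963099 = 320.158580
B₀ = V₀ − E₀ = 439.4930 − 320.158580 = 119.334420
spread = −(1/T)·ln(B₀/D) − r = −(1/5.3844)·ln(119.334420/139.6398) − 0.0278 = 0.00138365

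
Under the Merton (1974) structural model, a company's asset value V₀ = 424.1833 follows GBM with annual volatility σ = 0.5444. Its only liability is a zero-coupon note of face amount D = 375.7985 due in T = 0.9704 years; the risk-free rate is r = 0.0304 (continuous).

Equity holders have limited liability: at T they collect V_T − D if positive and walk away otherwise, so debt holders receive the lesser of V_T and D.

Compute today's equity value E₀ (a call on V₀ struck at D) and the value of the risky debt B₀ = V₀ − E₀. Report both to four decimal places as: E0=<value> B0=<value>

E0=116.2444 B0=307.9389

d₁ = [ln(V₀/D) + (r + σ²/2)T] / (σ√T)
   = [ln(424.1833/375.7985) + (0.0304 + 0.5·0.5444²)·0.9704] / (0.5444·√0.9704)
   = [0.121113 + 0.173300] / 0.536282 = 0.548987
d₂ = d₁ − σ√T = 0.548987 − 0.536282 = 0.012705
N(d₁) = 0.708493,  N(d₂) = 0.505068,  e^(−rT) = 0.970931
E₀ = V₀·N(d₁) − D·e^(−rT)·N(d₂)
   = 424.1833·0.708493 − 375.7985·0.970931·0.505068 = 116.244379
B₀ = V₀ − E₀ = 424.1833 − 116.244379 = 307.938921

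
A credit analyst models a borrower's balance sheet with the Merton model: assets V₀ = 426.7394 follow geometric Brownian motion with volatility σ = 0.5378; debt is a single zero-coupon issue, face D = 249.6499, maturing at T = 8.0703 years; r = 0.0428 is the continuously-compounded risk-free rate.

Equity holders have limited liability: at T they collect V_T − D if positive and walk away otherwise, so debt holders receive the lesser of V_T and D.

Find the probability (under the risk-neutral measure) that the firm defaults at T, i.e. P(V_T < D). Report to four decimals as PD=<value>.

d₁ = [ln(V₀/D) + (r + σ²/2)T] / (σ√T)
   = [ln(426.7394/249.6499) + (0.0428 + 0.5·0.5378²)·8.0703] / (0.5378·√8.0703)
   = [0.536114 + 1.512491] / 1.527797 = 1.340888
d₂ = d₁ − σ√T = 1.340888 − 1.527797 = -0.186909
risk-neutral PD = N(−d₂) = N(0.186909) = 0.574134

PD=0.5741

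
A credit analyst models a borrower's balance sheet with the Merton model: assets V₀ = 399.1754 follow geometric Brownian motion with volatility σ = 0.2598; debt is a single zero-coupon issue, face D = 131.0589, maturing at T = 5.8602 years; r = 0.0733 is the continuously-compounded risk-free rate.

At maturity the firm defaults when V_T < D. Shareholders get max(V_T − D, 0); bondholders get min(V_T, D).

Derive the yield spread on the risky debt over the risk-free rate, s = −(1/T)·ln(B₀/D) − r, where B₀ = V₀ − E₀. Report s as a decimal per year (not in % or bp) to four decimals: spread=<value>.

spread=0.0005

d₁ = [ln(V₀/D) + (r + σ²/2)T] / (σ√T)
   = [ln(399.1754/131.0589) + (0.0733 + 0.5·0.2598²)·5.8602] / (0.2598·√5.8602)
   = [1.113754 + 0.627323] / 0.628920 = 2.768360
d₂ = d₁ − σ√T = 2.768360 − 0.628920 = 2.139440
N(d₁) = 0.997183,  N(d₂) = 0.983800,  e^(−rT) = 0.650800
E₀ = V₀·N(d₁) − D·e^(−rT)·N(d₂)
   = 399.1754·0.997183 − 131.0589·0.650800·0.983800 = 314.139537
B₀ = V₀ − E₀ = 399.1754 − 314.139537 = 85.035863
spread = −(1/T)·ln(B₀/D) − r = −(1/5.8602)·ln(85.035863/131.0589) − 0.0733 = 0.00051553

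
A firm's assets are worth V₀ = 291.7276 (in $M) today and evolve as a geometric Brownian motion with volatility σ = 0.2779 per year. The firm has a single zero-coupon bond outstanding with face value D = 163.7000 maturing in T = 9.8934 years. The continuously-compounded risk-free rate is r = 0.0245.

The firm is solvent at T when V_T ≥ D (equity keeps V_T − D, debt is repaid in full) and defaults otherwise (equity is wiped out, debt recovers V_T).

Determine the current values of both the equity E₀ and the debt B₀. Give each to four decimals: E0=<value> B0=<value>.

E0=178.1889 B0=113.5387

d₁ = [ln(V₀/D) + (r + σ²/2)T] / (σ√T)
   = [ln(291.7276/163.7000) + (0.0245 + 0.5·0.2779²)·9.8934] / (0.2779·√9.8934)
   = [0.577785 + 0.624414] / 0.874100 = 1.375356
d₂ = d₁ − σ√T = 1.375356 − 0.874100 = 0.501255
N(d₁) = 0.915489,  N(d₂) = 0.691904,  e^(−rT) = 0.784751
E₀ = V₀·N(d₁) − D·e^(−rT)·N(d₂)
   = 291.7276·0.915489 − 163.7000·0.784751·0.691904 = 178.188873
B₀ = V₀ − E₀ = 291.7276 − 178.188873 = 113.538727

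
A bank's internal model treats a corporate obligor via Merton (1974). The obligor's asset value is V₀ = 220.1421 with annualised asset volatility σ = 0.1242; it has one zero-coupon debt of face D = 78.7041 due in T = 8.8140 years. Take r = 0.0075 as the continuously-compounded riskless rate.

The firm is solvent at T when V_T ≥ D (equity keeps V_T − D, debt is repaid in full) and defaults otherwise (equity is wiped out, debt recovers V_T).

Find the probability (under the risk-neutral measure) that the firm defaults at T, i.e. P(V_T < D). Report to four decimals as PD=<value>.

d₁ = [ln(V₀/D) + (r + σ²/2)T] / (σ√T)
   = [ln(220.1421/78.7041) + (0.0075 + 0.5·0.1242²)·8.8140] / (0.1242·√8.8140)
   = [1.028578 + 0.134086] / 0.368730 = 3.153160
d₂ = d₁ − σ√T = 3.153160 − 0.368730 = 2.784430
risk-neutral PD = N(−d₂) = N(-2.784430) = 0.002681

PD=0.0027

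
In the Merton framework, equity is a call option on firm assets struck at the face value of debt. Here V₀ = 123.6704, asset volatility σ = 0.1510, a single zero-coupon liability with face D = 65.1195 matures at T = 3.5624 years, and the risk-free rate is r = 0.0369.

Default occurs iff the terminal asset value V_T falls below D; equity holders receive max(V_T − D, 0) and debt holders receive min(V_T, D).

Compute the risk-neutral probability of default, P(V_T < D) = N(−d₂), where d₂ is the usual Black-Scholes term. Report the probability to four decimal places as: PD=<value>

d₁ = [ln(V₀/D) + (r + σ²/2)T] / (σ√T)
   = [ln(123.6704/65.1195) + (0.0369 + 0.5·0.1510²)·3.5624] / (0.1510·√3.5624)
   = [0.641396 + 0.172066] / 0.285002 = 2.854229
d₂ = d₁ − σ√T = 2.854229 − 0.285002 = 2.569227
risk-neutral PD = N(−d₂) = N(-2.569227) = 0.005096

PD=0.0051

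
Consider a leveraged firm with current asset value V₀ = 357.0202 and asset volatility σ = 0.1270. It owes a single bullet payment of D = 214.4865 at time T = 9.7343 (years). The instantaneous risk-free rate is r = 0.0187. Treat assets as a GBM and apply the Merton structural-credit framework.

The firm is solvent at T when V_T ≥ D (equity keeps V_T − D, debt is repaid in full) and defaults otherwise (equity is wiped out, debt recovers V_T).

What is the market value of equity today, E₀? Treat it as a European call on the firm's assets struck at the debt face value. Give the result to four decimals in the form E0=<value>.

E0=179.8433

d₁ = [ln(V₀/D) + (r + σ²/2)T] / (σ√T)
   = [ln(357.0202/214.4865) + (0.0187 + 0.5·0.1270²)·9.7343] / (0.1270·√9.7343)
   = [0.509546 + 0.260534] / 0.396238 = 1.943477
d₂ = d₁ − σ√T = 1.943477 − 0.396238 = 1.547239
N(d₁) = 0.974021,  N(d₂) = 0.939097,  e^(−rT) = 0.833575
E₀ = V₀·N(d₁) − D·e^(−rT)·N(d₂)
   = 357.0202·0.974021 − 214.4865·0.833575·0.939097 = 179.843306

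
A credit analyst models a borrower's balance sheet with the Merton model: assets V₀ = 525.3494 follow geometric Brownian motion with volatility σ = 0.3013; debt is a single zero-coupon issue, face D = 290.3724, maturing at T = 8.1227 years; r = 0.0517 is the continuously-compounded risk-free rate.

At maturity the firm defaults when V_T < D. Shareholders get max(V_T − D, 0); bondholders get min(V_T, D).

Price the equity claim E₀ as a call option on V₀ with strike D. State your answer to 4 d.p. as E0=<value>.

d₁ = [ln(V₀/D) + (r + σ²/2)T] / (σ√T)
   = [ln(525.3494/290.3724) + (0.0517 + 0.5·0.3013²)·8.1227] / (0.3013·√8.1227)
   = [0.592899 + 0.788640] / 0.858716 = 1.608844
d₂ = d₁ − σ√T = 1.608844 − 0.858716 = 0.750128
N(d₁) = 0.946175,  N(d₂) = 0.773411,  e^(−rT) = 0.657084
E₀ = V₀·N(d₁) − D·e^(−rT)·N(d₂)
   = 525.3494·0.946175 − 290.3724·0.657084·0.773411 = 349.506223

E0=349.5062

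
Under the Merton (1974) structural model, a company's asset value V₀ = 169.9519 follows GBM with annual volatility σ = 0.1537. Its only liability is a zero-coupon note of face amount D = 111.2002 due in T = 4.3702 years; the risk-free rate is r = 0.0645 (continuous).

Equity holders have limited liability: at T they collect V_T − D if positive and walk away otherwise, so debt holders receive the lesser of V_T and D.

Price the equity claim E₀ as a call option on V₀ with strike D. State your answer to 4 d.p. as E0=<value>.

d₁ = [ln(V₀/D) + (r + σ²/2)T] / (σ√T)
   = [ln(169.9519/111.2002) + (0.0645 + 0.5·0.1537²)·4.3702] / (0.1537·√4.3702)
   = [0.424183 + 0.333498] / 0.321310 = 2.358099
d₂ = d₁ − σ√T = 2.358099 − 0.321310 = 2.036789
N(d₁) = 0.990816,  N(d₂) = 0.979164,  e^(−rT) = 0.754366
E₀ = V₀·N(d₁) − D·e^(−rT)·N(d₂)
   = 169.9519·0.990816 − 111.2002·0.754366·0.979164 = 86.253176

E0=86.2532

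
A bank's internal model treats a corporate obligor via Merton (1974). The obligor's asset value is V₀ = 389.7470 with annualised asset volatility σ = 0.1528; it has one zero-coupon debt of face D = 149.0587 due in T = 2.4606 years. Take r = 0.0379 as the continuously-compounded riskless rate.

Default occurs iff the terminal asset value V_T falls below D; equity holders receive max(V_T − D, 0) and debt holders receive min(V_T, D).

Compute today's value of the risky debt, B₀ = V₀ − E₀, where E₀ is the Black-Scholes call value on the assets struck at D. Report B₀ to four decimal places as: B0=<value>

B0=135.7864

d₁ = [ln(V₀/D) + (r + σ²/2)T] / (σ√T)
   = [ln(389.7470/149.0587) + (0.0379 + 0.5·0.1528²)·2.4606] / (0.1528·√2.4606)
   = [0.961158 + 0.121982] / 0.239687 = 4.518980
d₂ = d₁ − σ√T = 4.518980 − 0.239687 = 4.279293
N(d₁) = 0.999997,  N(d₂) = 0.999991,  e^(−rT) = 0.910960
E₀ = V₀·N(d₁) − D·e^(−rT)·N(d₂)
   = 389.7470·0.999997 − 149.0587·0.910960·0.999991 = 253.960610
B₀ = V₀ − E₀ = 389.7470 − 253.960610 = 135.786390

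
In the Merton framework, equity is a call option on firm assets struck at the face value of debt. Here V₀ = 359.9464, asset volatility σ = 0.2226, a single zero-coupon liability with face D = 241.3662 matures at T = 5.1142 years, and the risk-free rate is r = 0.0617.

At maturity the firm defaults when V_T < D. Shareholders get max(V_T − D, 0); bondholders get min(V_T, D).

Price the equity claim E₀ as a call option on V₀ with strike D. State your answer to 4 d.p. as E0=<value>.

E0=188.2362

d₁ = [ln(V₀/D) + (r + σ²/2)T] / (σ√T)
   = [ln(359.9464/241.3662) + (0.0617 + 0.5·0.2226²)·5.1142] / (0.2226·√5.1142)
   = [0.399640 + 0.442252] / 0.503401 = 1.672409
d₂ = d₁ − σ√T = 1.672409 − 0.503401 = 1.169008
N(d₁) = 0.952778,  N(d₂) = 0.878800,  e^(−rT) = 0.729390
E₀ = V₀·N(d₁) − D·e^(−rT)·N(d₂)
   = 359.9464·0.952778 − 241.3662·0.729390·0.878800 = 188.236189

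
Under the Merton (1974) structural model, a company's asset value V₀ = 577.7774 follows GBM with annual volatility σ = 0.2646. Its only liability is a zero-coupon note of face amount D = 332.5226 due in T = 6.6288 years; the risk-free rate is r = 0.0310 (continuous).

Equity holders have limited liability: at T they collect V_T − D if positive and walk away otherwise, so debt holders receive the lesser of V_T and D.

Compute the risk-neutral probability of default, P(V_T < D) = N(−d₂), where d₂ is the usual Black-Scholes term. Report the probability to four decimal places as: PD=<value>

d₁ = [ln(V₀/D) + (r + σ²/2)T] / (σ√T)
   = [ln(577.7774/332.5226) + (0.0310 + 0.5·0.2646²)·6.6288] / (0.2646·√6.6288)
   = [0.552481 + 0.437544] / 0.681251 = 1.453245
d₂ = d₁ − σ√T = 1.453245 − 0.681251 = 0.771994
risk-neutral PD = N(−d₂) = N(-0.771994) = 0.220059

PD=0.2201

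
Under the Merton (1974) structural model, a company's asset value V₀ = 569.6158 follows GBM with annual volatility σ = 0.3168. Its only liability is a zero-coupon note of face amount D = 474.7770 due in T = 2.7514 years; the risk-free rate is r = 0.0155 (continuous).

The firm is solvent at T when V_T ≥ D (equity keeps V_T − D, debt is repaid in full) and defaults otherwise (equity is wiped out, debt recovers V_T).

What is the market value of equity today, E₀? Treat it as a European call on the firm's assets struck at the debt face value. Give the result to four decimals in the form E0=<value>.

d₁ = [ln(V₀/D) + (r + σ²/2)T] / (σ√T)
   = [ln(569.6158/474.7770) + (0.0155 + 0.5·0.3168²)·2.7514] / (0.3168·√2.7514)
   = [0.182117 + 0.180715] / 0.525487 = 0.690468
d₂ = d₁ − σ√T = 0.690468 − 0.525487 = 0.164981
N(d₁) = 0.755050,  N(d₂) = 0.565520,  e^(−rT) = 0.958250
E₀ = V₀·N(d₁) − D·e^(−rT)·N(d₂)
   = 569.6158·0.755050 − 474.7770·0.958250·0.565520 = 172.802049

E0=172.8020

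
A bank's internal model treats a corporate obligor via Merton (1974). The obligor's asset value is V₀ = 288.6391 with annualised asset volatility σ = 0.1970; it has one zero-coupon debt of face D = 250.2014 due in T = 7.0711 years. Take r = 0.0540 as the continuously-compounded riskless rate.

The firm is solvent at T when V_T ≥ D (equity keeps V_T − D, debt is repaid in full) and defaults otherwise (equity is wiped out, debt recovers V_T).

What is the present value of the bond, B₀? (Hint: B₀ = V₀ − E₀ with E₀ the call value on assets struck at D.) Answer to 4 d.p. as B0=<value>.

B0=161.3377

d₁ = [ln(V₀/D) + (r + σ²/2)T] / (σ√T)
   = [ln(288.6391/250.2014) + (0.0540 + 0.5·0.1970²)·7.0711] / (0.1970·√7.0711)
   = [0.142911 + 0.519051] / 0.523853 = 1.263639
d₂ = d₁ − σ√T = 1.263639 − 0.523853 = 0.739786
N(d₁) = 0.896820,  N(d₂) = 0.770285,  e^(−rT) = 0.682605
E₀ = V₀·N(d₁) − D·e^(−rT)·N(d₂)
   = 288.6391·0.896820 − 250.2014·0.682605·0.770285 = 127.301446
B₀ = V₀ − E₀ = 288.6391 − 127.301446 = 161.337654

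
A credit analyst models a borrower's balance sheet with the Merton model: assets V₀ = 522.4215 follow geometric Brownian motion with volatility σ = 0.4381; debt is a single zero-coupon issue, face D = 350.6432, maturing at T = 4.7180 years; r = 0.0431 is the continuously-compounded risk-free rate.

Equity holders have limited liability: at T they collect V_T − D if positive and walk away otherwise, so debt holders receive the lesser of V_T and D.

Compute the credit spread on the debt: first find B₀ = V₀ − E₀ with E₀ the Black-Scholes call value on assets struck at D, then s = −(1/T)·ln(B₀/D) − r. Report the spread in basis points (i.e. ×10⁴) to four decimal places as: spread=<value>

spread=455.3318

d₁ = [ln(V₀/D) + (r + σ²/2)T] / (σ√T)
   = [ln(522.4215/350.6432) + (0.0431 + 0.5·0.4381²)·4.7180] / (0.4381·√4.7180)
   = [0.398706 + 0.656112] / 0.951595 = 1.108474
d₂ = d₁ − σ√T = 1.108474 − 0.951595 = 0.156878
N(d₁) = 0.866171,  N(d₂) = 0.562330,  e^(−rT) = 0.815996
E₀ = V₀·N(d₁) − D·e^(−rT)·N(d₂)
   = 522.4215·0.866171 − 350.6432·0.815996·0.562330 = 291.610816
B₀ = V₀ − E₀ = 522.4215 − 291.610816 = 230.810684
spread = −(1/T)·ln(B₀/D) − r = −(1/4.7180)·ln(230.810684/350.6432) − 0.0431 = 0.04553318
in basis points: 0.04553318 × 10⁴ = 455.3318 bp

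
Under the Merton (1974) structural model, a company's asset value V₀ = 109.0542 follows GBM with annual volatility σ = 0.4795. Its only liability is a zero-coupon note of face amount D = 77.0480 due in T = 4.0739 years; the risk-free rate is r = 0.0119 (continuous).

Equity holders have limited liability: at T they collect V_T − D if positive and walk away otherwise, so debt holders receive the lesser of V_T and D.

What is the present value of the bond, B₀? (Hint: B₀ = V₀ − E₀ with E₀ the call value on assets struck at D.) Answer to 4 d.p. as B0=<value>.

d₁ = [ln(V₀/D) + (r + σ²/2)T] / (σ√T)
   = [ln(109.0542/77.0480) + (0.0119 + 0.5·0.4795²)·4.0739] / (0.4795·√4.0739)
   = [0.347416 + 0.516815] / 0.967818 = 0.892969
d₂ = d₁ − σ√T = 0.892969 − 0.967818 = -0.074849
N(d₁) = 0.814063,  N(d₂) = 0.470167,  e^(−rT) = 0.952677
E₀ = V₀·N(d₁) − D·e^(−rT)·N(d₂)
   = 109.0542·0.814063 − 77.0480·0.952677·0.470167 = 54.265847
B₀ = V₀ − E₀ = 109.0542 − 54.265847 = 54.788353

B0=54.7884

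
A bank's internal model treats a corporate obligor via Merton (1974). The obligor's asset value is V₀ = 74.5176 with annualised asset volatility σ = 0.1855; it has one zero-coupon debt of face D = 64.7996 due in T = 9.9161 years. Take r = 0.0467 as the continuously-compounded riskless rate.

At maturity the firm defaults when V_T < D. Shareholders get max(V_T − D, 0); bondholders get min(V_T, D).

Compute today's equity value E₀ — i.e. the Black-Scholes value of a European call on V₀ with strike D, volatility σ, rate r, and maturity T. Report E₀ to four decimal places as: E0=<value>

E0=36.1920

d₁ = [ln(V₀/D) + (r + σ²/2)T] / (σ√T)
   = [ln(74.5176/64.7996) + (0.0467 + 0.5·0.1855²)·9.9161] / (0.1855·√9.9161)
   = [0.139736 + 0.633690] / 0.584137 = 1.324049
d₂ = d₁ − σ√T = 1.324049 − 0.584137 = 0.739913
N(d₁) = 0.907257,  N(d₂) = 0.770324,  e^(−rT) = 0.629341
E₀ = V₀·N(d₁) − D·e^(−rT)·N(d₂)
   = 74.5176·0.907257 − 64.7996·0.629341·0.770324 = 36.191985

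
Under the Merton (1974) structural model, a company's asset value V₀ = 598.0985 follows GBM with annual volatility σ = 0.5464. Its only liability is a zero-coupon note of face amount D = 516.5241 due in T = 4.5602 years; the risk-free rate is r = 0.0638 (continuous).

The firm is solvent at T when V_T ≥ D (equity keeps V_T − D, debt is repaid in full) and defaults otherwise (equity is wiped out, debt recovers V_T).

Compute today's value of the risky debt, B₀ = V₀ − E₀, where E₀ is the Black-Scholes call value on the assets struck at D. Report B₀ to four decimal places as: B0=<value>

B0=262.2289

d₁ = [ln(V₀/D) + (r + σ²/2)T] / (σ√T)
   = [ln(598.0985/516.5241) + (0.0638 + 0.5·0.5464²)·4.5602] / (0.5464·√4.5602)
   = [0.146634 + 0.971671] / 1.166817 = 0.958424
d₂ = d₁ − σ√T = 0.958424 − 1.166817 = -0.208393
N(d₁) = 0.831075,  N(d₂) = 0.417461,  e^(−rT) = 0.747560
E₀ = V₀·N(d₁) − D·e^(−rT)·N(d₂)
   = 598.0985·0.831075 − 516.5241·0.747560·0.417461 = 335.869583
B₀ = V₀ − E₀ = 598.0985 − 335.869583 = 262.228917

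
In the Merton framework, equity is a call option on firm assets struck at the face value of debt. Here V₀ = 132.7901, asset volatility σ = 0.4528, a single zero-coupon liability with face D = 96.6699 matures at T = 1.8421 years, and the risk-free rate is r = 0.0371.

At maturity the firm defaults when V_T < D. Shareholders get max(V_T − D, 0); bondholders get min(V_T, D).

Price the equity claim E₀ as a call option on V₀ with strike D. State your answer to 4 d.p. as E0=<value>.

d₁ = [ln(V₀/D) + (r + σ²/2)T] / (σ√T)
   = [ln(132.7901/96.6699) + (0.0371 + 0.5·0.4528²)·1.8421] / (0.4528·√1.8421)
   = [0.317468 + 0.257183] / 0.614558 = 0.935063
d₂ = d₁ − σ√T = 0.935063 − 0.614558 = 0.320504
N(d₁) = 0.825122,  N(d₂) = 0.625707,  e^(−rT) = 0.933941
E₀ = V₀·N(d₁) − D·e^(−rT)·N(d₂)
   = 132.7901·0.825122 − 96.6699·0.933941·0.625707 = 53.076704

E0=53.0767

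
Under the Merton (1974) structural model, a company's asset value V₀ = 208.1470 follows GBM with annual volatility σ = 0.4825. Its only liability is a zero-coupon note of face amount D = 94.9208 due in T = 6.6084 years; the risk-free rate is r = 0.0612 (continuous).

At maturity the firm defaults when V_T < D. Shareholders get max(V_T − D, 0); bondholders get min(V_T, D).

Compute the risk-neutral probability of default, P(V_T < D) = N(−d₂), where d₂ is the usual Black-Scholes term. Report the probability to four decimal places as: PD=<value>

PD=0.3673

d₁ = [ln(V₀/D) + (r + σ²/2)T] / (σ√T)
   = [ln(208.1470/94.9208) + (0.0612 + 0.5·0.4825²)·6.6084] / (0.4825·√6.6084)
   = [0.785202 + 1.173672] / 1.240354 = 1.579287
d₂ = d₁ − σ√T = 1.579287 − 1.240354 = 0.338934
risk-neutral PD = N(−d₂) = N(-0.338934) = 0.367330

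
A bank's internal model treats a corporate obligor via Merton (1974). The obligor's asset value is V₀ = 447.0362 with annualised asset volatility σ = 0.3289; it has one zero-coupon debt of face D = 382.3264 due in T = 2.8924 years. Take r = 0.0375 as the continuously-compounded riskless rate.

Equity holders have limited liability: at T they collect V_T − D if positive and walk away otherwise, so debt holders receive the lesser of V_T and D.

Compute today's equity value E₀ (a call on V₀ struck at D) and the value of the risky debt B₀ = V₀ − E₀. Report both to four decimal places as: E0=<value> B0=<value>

d₁ = [ln(V₀/D) + (r + σ²/2)T] / (σ√T)
   = [ln(447.0362/382.3264) + (0.0375 + 0.5·0.3289²)·2.8924] / (0.3289·√2.8924)
   = [0.156365 + 0.264908] / 0.559362 = 0.753131
d₂ = d₁ − σ√T = 0.753131 − 0.559362 = 0.193769
N(d₁) = 0.774314,  N(d₂) = 0.576822,  e^(−rT) = 0.897210
E₀ = V₀·N(d₁) − D·e^(−rT)·N(d₂)
   = 447.0362·0.774314 − 382.3264·0.897210·0.576822 = 148.281088
B₀ = V₀ − E₀ = 447.0362 − 148.281088 = 298.755112

E0=148.2811 B0=298.7551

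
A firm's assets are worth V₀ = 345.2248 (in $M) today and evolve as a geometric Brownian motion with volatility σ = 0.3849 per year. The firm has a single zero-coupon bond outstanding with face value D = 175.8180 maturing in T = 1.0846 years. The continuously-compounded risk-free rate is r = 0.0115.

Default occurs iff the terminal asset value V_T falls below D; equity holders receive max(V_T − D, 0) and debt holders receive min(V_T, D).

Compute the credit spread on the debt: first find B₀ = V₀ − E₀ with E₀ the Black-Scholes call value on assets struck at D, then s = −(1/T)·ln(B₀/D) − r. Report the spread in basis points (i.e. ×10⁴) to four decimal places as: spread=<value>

d₁ = [ln(V₀/D) + (r + σ²/2)T] / (σ√T)
   = [ln(345.2248/175.8180) + (0.0115 + 0.5·0.3849²)·1.0846] / (0.3849·√1.0846)
   = [0.674746 + 0.092814] / 0.400851 = 1.914827
d₂ = d₁ − σ√T = 1.914827 − 0.400851 = 1.513977
N(d₁) = 0.972243,  N(d₂) = 0.934984,  e^(−rT) = 0.987605
E₀ = V₀·N(d₁) − D·e^(−rT)·N(d₂)
   = 345.2248·0.972243 − 175.8180·0.987605·0.934984 = 173.292917
B₀ = V₀ − E₀ = 345.2248 − 173.292917 = 171.931883
spread = −(1/T)·ln(B₀/D) − r = −(1/1.0846)·ln(171.931883/175.8180) − 0.0115 = 0.00910760
in basis points: 0.00910760 × 10⁴ = 91.0760 bp

spread=91.0760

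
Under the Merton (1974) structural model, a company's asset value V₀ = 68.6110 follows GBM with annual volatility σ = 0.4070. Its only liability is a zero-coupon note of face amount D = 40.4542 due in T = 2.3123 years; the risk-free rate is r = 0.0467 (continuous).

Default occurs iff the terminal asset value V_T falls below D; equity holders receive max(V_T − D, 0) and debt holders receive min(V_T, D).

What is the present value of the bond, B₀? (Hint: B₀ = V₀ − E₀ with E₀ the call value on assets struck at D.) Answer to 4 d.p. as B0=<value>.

d₁ = [ln(V₀/D) + (r + σ²/2)T] / (σ√T)
   = [ln(68.6110/40.4542) + (0.0467 + 0.5·0.4070²)·2.3123] / (0.4070·√2.3123)
   = [0.528282 + 0.299500] / 0.618894 = 1.337517
d₂ = d₁ − σ√T = 1.337517 − 0.618894 = 0.718623
N(d₁) = 0.909473,  N(d₂) = 0.763813,  e^(−rT) = 0.897642
E₀ = V₀·N(d₁) − D·e^(−rT)·N(d₂)
   = 68.6110·0.909473 − 40.4542·0.897642·0.763813 = 34.663218
B₀ = V₀ − E₀ = 68.6110 − 34.663218 = 33.947782

B0=33.9478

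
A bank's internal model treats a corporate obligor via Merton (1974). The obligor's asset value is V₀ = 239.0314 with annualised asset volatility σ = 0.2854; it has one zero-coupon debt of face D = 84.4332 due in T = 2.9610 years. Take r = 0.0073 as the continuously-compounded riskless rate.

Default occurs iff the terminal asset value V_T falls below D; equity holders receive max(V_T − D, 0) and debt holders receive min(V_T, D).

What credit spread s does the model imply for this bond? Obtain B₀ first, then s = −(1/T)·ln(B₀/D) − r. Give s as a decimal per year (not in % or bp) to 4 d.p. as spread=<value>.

d₁ = [ln(V₀/D) + (r + σ²/2)T] / (σ√T)
   = [ln(239.0314/84.4332) + (0.0073 + 0.5·0.2854²)·2.9610] / (0.2854·√2.9610)
   = [1.040634 + 0.142207] / 0.491104 = 2.408536
d₂ = d₁ − σ√T = 2.408536 − 0.491104 = 1.917433
N(d₁) = 0.991992,  N(d₂) = 0.972408,  e^(−rT) = 0.978617
E₀ = V₀·N(d₁) − D·e^(−rT)·N(d₂)
   = 239.0314·0.991992 − 84.4332·0.978617·0.972408 = 156.769249
B₀ = V₀ − E₀ = 239.0314 − 156.769249 = 82.262151
spread = −(1/T)·ln(B₀/D) − r = −(1/2.9610)·ln(82.262151/84.4332) − 0.0073 = 0.00149756

spread=0.0015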